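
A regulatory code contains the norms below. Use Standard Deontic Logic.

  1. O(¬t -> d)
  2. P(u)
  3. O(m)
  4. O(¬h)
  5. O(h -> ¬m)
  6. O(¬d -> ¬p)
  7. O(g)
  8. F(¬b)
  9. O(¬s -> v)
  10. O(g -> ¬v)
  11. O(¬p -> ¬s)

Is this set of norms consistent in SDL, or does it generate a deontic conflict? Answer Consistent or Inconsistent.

Premise 5 is O(h -> ¬m), but O(h) is not derivable from the premises, so it does not yield O(¬m).
So O(¬m) is not derivable, and the apparent clash with O(m) does not arise.
A world satisfying every obligation exists (e.g. b=true, d=true, g=true, h=false, m=true, p=true, s=true, t=false, u=false, v=false); no atom is both obligatory and forbidden, so the set is consistent.

Consistent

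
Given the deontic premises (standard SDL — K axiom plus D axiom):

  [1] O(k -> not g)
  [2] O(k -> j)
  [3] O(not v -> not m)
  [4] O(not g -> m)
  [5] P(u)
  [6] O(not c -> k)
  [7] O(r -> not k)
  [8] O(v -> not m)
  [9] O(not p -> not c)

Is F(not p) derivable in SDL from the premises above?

Premises 8 and 3 are O(v -> not m) and O(not v -> not m); every ideal world satisfies v or not v, so in either case not m holds — hence O(not m).
Premise 4, O(not g -> m), contraposes to O(not m -> g); with O(not m) we get O(g).
Premise 1, O(k -> not g), contraposes to O(g -> not k); with O(g) we get O(not k).
The contrapositive of premise 6 (O(not c -> k)) is O(not k -> c), and O(not k) is already established, so O(c).
The contrapositive of premise 9 (O(not p -> not c)) is O(c -> p), and O(c) is already established, so O(p).
Premises 2, 5, 7 do not contribute to this derivation.
So O(p) holds, i.e. F(not p). The claim follows.

Yes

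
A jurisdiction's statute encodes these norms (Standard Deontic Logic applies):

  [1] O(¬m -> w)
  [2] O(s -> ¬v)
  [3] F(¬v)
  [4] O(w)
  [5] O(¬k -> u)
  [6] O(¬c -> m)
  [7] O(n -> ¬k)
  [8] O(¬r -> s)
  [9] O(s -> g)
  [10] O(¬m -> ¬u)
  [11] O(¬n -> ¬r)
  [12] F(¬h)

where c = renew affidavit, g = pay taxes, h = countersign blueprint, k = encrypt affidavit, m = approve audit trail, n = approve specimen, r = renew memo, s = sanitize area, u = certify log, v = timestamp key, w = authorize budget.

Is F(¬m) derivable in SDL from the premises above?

Premise 3, F(¬v), is equivalent to O(v).
Premise 2, O(s -> ¬v), contraposes to O(v -> ¬s); with O(v) we get O(¬s).
Premise 8, O(¬r -> s), contraposes to O(¬s -> r); with O(¬s) we get O(r).
Premise 11, O(¬n -> ¬r), contraposes to O(r -> n); with O(r) we get O(n).
From O(n) and premise 7, O(n -> ¬k), we obtain O(¬k).
Applying K to premise 5 (O(¬k -> u)) and O(¬k) yields O(u).
Premise 10 is O(¬m -> ¬u); contrapositively O(u -> m). Since O(u) holds, K gives O(m).
Premises 1, 4, 6, 9, 12 do not contribute to this derivation.
So O(m) holds, i.e. F(¬m). The claim follows.

Yes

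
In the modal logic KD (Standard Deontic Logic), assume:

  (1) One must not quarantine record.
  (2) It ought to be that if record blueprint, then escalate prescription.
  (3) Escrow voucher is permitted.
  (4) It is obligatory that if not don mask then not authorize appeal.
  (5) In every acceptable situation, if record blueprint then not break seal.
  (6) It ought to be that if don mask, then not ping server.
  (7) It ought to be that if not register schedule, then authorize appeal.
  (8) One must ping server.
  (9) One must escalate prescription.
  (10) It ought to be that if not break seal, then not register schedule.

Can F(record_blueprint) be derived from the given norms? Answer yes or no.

Yes

Premise 8 gives O(ping_server).
Premise 6 is O(don_mask → ¬ping_server); contrapositively O(ping_server → ¬don_mask). Since O(ping_server) holds, K gives O(¬don_mask).
Premise 4 is O(¬don_mask → ¬authorize_appeal); since O(¬don_mask), deontic closure gives O(¬authorize_appeal).
The contrapositive of premise 7 (O(¬register_schedule → authorize_appeal)) is O(¬authorize_appeal → register_schedule), and O(¬authorize_appeal) is already established, so O(register_schedule).
Premise 10, O(¬break_seal → ¬register_schedule), contraposes to O(register_schedule → break_seal); with O(register_schedule) we get O(break_seal).
The contrapositive of premise 5 (O(record_blueprint → ¬break_seal)) is O(break_seal → ¬record_blueprint), and O(break_seal) is already established, so O(¬record_blueprint).
Premises 1, 2, 3, 9 do not contribute to this derivation.
So O(¬record_blueprint) holds, i.e. F(record_blueprint). The claim follows.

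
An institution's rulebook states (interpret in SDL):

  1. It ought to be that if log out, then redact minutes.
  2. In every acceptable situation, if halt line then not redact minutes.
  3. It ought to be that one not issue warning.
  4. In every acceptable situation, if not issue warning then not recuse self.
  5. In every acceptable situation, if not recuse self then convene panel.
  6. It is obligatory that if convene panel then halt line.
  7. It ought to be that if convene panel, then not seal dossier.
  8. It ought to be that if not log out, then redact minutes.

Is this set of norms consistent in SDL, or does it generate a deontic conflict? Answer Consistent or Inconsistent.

Premises 1 and 8 cover both cases: O(log_out → redact_minutes) and O(¬log_out → redact_minutes). Since log_out ∨ ¬log_out is a tautology, O(redact_minutes) follows.
Premise 2, O(halt_line → ¬redact_minutes), contraposes to O(redact_minutes → ¬halt_line); with O(redact_minutes) we get O(¬halt_line).
The contrapositive of premise 6 (O(convene_panel → halt_line)) is O(¬halt_line → ¬convene_panel), and O(¬halt_line) is already established, so O(¬convene_panel).
The contrapositive of premise 5 (O(¬recuse_self → convene_panel)) is O(¬convene_panel → recuse_self), and O(¬convene_panel) is already established, so O(recuse_self).
The contrapositive of premise 4 (O(¬issue_warning → ¬recuse_self)) is O(recuse_self → issue_warning), and O(recuse_self) is already established, so O(issue_warning).
Yet premise 3 states O(¬issue_warning).
We now have both O(issue_warning) and O(¬issue_warning) — issue_warning is simultaneously obligatory and forbidden, violating the D-axiom.

Inconsistent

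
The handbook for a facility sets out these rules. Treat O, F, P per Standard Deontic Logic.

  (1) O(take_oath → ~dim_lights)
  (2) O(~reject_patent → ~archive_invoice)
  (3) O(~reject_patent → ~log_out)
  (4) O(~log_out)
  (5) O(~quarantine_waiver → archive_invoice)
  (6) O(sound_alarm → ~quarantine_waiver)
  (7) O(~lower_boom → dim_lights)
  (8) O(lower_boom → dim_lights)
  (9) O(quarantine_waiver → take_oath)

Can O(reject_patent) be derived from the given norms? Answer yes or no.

By case analysis on ~lower_boom: premise 7 gives O(~lower_boom → dim_lights) and premise 8 gives O(lower_boom → dim_lights), so O(dim_lights) either way.
Premise 1 is O(take_oath → ~dim_lights); contrapositively O(dim_lights → ~take_oath). Since O(dim_lights) holds, K gives O(~take_oath).
The contrapositive of premise 9 (O(quarantine_waiver → take_oath)) is O(~take_oath → ~quarantine_waiver), and O(~take_oath) is already established, so O(~quarantine_waiver).
Premise 5 is O(~quarantine_waiver → archive_invoice); since O(~quarantine_waiver), deontic closure gives O(archive_invoice).
Premise 2 is O(~reject_patent → ~archive_invoice); contrapositively O(archive_invoice → reject_patent). Since O(archive_invoice) holds, K gives O(reject_patent).
Premises 3, 4, 6 do not contribute to this derivation.
So O(reject_patent) follows.

Yes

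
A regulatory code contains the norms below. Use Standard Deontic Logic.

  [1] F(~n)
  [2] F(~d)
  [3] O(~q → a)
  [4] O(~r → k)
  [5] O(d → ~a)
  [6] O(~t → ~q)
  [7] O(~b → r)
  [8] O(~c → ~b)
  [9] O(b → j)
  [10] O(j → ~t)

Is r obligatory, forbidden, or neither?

Obligatory

Premise 2 is F(~d), i.e. O(d).
From O(d) and premise 5, O(d → ~a), we obtain O(~a).
The contrapositive of premise 3 (O(~q → a)) is O(~a → q), and O(~a) is already established, so O(q).
Premise 6, O(~t → ~q), contraposes to O(q → t); with O(q) we get O(t).
Premise 10, O(j → ~t), contraposes to O(t → ~j); with O(t) we get O(~j).
Premise 9 is O(b → j); contrapositively O(~j → ~b). Since O(~j) holds, K gives O(~b).
With premise 7, O(~b → r), the K-axiom yields O(r).
Premises 1, 4, 8 do not contribute to this derivation.
Hence r is obligatory.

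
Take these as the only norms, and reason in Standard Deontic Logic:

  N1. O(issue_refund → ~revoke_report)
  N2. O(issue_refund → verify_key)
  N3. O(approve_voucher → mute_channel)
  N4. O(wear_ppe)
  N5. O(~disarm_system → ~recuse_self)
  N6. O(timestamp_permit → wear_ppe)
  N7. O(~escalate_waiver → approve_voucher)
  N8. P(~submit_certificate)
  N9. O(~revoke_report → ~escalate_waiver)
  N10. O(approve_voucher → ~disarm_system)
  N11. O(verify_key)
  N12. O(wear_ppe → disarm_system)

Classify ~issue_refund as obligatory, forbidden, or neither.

From premise 4 we have O(wear_ppe).
From O(wear_ppe) and premise 12, O(wear_ppe → disarm_system), we obtain O(disarm_system).
Premise 10, O(approve_voucher → ~disarm_system), contraposes to O(disarm_system → ~approve_voucher); with O(disarm_system) we get O(~approve_voucher).
Premise 7 is O(~escalate_waiver → approve_voucher); contrapositively O(~approve_voucher → escalate_waiver). Since O(~approve_voucher) holds, K gives O(escalate_waiver).
Premise 9, O(~revoke_report → ~escalate_waiver), contraposes to O(escalate_waiver → revoke_report); with O(escalate_waiver) we get O(revoke_report).
The contrapositive of premise 1 (O(issue_refund → ~revoke_report)) is O(revoke_report → ~issue_refund), and O(revoke_report) is already established, so O(~issue_refund).
Premises 2, 3, 5, 6, 8, 11 do not contribute to this derivation.
Hence ~issue_refund is obligatory.

Obligatory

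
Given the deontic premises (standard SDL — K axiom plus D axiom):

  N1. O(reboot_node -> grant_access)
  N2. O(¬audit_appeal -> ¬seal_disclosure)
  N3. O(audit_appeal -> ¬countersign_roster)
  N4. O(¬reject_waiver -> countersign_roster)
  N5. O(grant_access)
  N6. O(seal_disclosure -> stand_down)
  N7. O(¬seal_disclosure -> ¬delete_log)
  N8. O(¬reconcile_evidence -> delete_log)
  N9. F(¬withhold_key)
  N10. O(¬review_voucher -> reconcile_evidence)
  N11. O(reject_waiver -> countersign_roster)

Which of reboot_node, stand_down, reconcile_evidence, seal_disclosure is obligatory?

Premises 4 and 11 cover both cases: O(¬reject_waiver -> countersign_roster) and O(reject_waiver -> countersign_roster). Since ¬reject_waiver ∨ reject_waiver is a tautology, O(countersign_roster) follows.
The contrapositive of premise 3 (O(audit_appeal -> ¬countersign_roster)) is O(countersign_roster -> ¬audit_appeal), and O(countersign_roster) is already established, so O(¬audit_appeal).
With premise 2, O(¬audit_appeal -> ¬seal_disclosure), the K-axiom yields O(¬seal_disclosure).
From O(¬seal_disclosure) and premise 7, O(¬seal_disclosure -> ¬delete_log), we obtain O(¬delete_log).
Premise 8, O(¬reconcile_evidence -> delete_log), contraposes to O(¬delete_log -> reconcile_evidence); with O(¬delete_log) we get O(reconcile_evidence).
So O(reconcile_evidence) holds — reconcile_evidence is obligatory. None of the other listed options is made obligatory by any chain of premises.

reconcile_evidence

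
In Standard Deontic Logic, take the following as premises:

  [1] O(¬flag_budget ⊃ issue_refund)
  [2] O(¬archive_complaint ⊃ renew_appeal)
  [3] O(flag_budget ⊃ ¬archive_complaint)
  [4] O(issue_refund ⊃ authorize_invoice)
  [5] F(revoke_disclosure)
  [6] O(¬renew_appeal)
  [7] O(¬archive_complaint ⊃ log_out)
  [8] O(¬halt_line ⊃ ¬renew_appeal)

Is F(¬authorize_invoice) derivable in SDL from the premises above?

Yes

From premise 6 we have O(¬renew_appeal).
The contrapositive of premise 2 (O(¬archive_complaint ⊃ renew_appeal)) is O(¬renew_appeal ⊃ archive_complaint), and O(¬renew_appeal) is already established, so O(archive_complaint).
Premise 3 is O(flag_budget ⊃ ¬archive_complaint); contrapositively O(archive_complaint ⊃ ¬flag_budget). Since O(archive_complaint) holds, K gives O(¬flag_budget).
Premise 1 is O(¬flag_budget ⊃ issue_refund); since O(¬flag_budget), deontic closure gives O(issue_refund).
From O(issue_refund) and premise 4, O(issue_refund ⊃ authorize_invoice), we obtain O(authorize_invoice).
Premises 5, 7, 8 do not contribute to this derivation.
So O(authorize_invoice) holds, i.e. F(¬authorize_invoice). The claim follows.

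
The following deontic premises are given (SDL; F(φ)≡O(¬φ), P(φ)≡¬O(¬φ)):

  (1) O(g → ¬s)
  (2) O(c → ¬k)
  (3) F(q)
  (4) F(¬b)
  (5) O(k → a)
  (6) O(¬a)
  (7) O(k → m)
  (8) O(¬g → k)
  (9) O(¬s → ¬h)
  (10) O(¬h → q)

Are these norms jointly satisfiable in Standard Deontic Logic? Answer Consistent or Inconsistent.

From premise 6 we have O(¬a).
The contrapositive of premise 5 (O(k → a)) is O(¬a → ¬k), and O(¬a) is already established, so O(¬k).
Premise 8 is O(¬g → k); contrapositively O(¬k → g). Since O(¬k) holds, K gives O(g).
From O(g) and premise 1, O(g → ¬s), we obtain O(¬s).
With premise 9, O(¬s → ¬h), the K-axiom yields O(¬h).
Applying K to premise 10 (O(¬h → q)) and O(¬h) yields O(q).
However, F(q) at premise 3 amounts to O(¬q).
We now have both O(q) and O(¬q) — q is simultaneously obligatory and forbidden, violating the D-axiom.

Inconsistent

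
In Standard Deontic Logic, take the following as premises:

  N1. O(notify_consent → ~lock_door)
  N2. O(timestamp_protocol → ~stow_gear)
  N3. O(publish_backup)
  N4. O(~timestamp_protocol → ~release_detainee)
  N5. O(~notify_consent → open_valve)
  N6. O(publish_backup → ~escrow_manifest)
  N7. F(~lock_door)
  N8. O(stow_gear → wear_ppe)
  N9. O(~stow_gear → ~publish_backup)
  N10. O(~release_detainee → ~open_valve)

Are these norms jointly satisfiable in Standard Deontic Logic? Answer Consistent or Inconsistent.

Inconsistent

Premise 7, F(~lock_door), is equivalent to O(lock_door).
Premise 1 is O(notify_consent → ~lock_door); contrapositively O(lock_door → ~notify_consent). Since O(lock_door) holds, K gives O(~notify_consent).
Applying K to premise 5 (O(~notify_consent → open_valve)) and O(~notify_consent) yields O(open_valve).
Premise 10, O(~release_detainee → ~open_valve), contraposes to O(open_valve → release_detainee); with O(open_valve) we get O(release_detainee).
Premise 4 is O(~timestamp_protocol → ~release_detainee); contrapositively O(release_detainee → timestamp_protocol). Since O(release_detainee) holds, K gives O(timestamp_protocol).
With premise 2, O(timestamp_protocol → ~stow_gear), the K-axiom yields O(~stow_gear).
With premise 9, O(~stow_gear → ~publish_backup), the K-axiom yields O(~publish_backup).
But premise 3 directly asserts O(publish_backup).
We now have both O(~publish_backup) and O(publish_backup) — publish_backup is simultaneously obligatory and forbidden, violating the D-axiom.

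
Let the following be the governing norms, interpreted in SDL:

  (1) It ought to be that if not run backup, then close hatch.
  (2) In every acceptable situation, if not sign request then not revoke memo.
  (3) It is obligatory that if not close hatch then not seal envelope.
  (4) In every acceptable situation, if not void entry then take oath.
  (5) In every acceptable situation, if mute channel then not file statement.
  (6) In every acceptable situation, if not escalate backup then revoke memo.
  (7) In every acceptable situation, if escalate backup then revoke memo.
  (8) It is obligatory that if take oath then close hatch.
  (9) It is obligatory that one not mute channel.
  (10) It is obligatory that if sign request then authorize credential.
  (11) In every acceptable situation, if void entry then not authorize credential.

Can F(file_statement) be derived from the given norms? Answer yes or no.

No

Premise 5 is O(mute_channel → ¬file_statement), but O(mute_channel) is not derivable from the premises, so it does not yield O(¬file_statement).
No other premise forces O(¬file_statement). An ideal world satisfying every premise can still have file_statement true, so F(file_statement) is not derivable.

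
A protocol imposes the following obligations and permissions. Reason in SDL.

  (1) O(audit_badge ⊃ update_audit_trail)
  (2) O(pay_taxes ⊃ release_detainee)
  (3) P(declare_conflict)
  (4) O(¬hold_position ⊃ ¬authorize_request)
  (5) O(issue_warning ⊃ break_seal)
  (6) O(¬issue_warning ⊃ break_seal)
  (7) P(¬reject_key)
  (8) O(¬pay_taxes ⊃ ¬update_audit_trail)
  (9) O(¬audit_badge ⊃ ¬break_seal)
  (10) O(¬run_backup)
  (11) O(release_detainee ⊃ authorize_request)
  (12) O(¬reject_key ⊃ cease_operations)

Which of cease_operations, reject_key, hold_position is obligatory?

hold_position

Premises 6 and 5 cover both cases: O(¬issue_warning ⊃ break_seal) and O(issue_warning ⊃ break_seal). Since ¬issue_warning ∨ issue_warning is a tautology, O(break_seal) follows.
The contrapositive of premise 9 (O(¬audit_badge ⊃ ¬break_seal)) is O(break_seal ⊃ audit_badge), and O(break_seal) is already established, so O(audit_badge).
With premise 1, O(audit_badge ⊃ update_audit_trail), the K-axiom yields O(update_audit_trail).
Premise 8, O(¬pay_taxes ⊃ ¬update_audit_trail), contraposes to O(update_audit_trail ⊃ pay_taxes); with O(update_audit_trail) we get O(pay_taxes).
Applying K to premise 2 (O(pay_taxes ⊃ release_detainee)) and O(pay_taxes) yields O(release_detainee).
From O(release_detainee) and premise 11, O(release_detainee ⊃ authorize_request), we obtain O(authorize_request).
Premise 4, O(¬hold_position ⊃ ¬authorize_request), contraposes to O(authorize_request ⊃ hold_position); with O(authorize_request) we get O(hold_position).
So O(hold_position) holds — hold_position is obligatory. None of the other listed options is made obligatory by any chain of premises.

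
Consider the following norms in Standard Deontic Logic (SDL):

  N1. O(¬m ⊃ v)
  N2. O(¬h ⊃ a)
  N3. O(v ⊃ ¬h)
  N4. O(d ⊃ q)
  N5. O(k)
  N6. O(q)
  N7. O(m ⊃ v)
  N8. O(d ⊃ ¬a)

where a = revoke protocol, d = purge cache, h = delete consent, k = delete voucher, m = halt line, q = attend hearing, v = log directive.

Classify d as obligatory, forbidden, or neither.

By case analysis on ¬m: premise 1 gives O(¬m ⊃ v) and premise 7 gives O(m ⊃ v), so O(v) either way.
Applying K to premise 3 (O(v ⊃ ¬h)) and O(v) yields O(¬h).
From O(¬h) and premise 2, O(¬h ⊃ a), we obtain O(a).
The contrapositive of premise 8 (O(d ⊃ ¬a)) is O(a ⊃ ¬d), and O(a) is already established, so O(¬d).
Premises 4, 5, 6 do not contribute to this derivation.
Thus O(¬d), which is F(d): d is forbidden.

Forbidden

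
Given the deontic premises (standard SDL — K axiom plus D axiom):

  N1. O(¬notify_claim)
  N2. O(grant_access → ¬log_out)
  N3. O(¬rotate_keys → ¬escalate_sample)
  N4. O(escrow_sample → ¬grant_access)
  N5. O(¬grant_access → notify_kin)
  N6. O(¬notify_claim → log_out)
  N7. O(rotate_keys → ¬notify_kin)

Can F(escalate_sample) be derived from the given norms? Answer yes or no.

Yes

From premise 1 we have O(¬notify_claim).
From O(¬notify_claim) and premise 6, O(¬notify_claim → log_out), we obtain O(log_out).
The contrapositive of premise 2 (O(grant_access → ¬log_out)) is O(log_out → ¬grant_access), and O(log_out) is already established, so O(¬grant_access).
From O(¬grant_access) and premise 5, O(¬grant_access → notify_kin), we obtain O(notify_kin).
Premise 7, O(rotate_keys → ¬notify_kin), contraposes to O(notify_kin → ¬rotate_keys); with O(notify_kin) we get O(¬rotate_keys).
With premise 3, O(¬rotate_keys → ¬escalate_sample), the K-axiom yields O(¬escalate_sample).
Premise 4 does not contribute to this derivation.
So O(¬escalate_sample) holds, i.e. F(escalate_sample). The claim follows.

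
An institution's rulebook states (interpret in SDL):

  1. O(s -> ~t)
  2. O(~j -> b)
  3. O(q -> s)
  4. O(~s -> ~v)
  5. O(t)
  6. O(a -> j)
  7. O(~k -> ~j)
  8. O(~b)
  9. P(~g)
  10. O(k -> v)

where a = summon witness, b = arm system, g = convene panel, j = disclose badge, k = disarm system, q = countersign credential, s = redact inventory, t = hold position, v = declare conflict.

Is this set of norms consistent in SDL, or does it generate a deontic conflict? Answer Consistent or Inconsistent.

Inconsistent

Premise 8 states O(~b) outright.
The contrapositive of premise 2 (O(~j -> b)) is O(~b -> j), and O(~b) is already established, so O(j).
Premise 7 is O(~k -> ~j); contrapositively O(j -> k). Since O(j) holds, K gives O(k).
Premise 10 is O(k -> v); since O(k), deontic closure gives O(v).
The contrapositive of premise 4 (O(~s -> ~v)) is O(v -> s), and O(v) is already established, so O(s).
With premise 1, O(s -> ~t), the K-axiom yields O(~t).
But premise 5 directly asserts O(t).
We now have both O(~t) and O(t) — t is simultaneously obligatory and forbidden, violating the D-axiom.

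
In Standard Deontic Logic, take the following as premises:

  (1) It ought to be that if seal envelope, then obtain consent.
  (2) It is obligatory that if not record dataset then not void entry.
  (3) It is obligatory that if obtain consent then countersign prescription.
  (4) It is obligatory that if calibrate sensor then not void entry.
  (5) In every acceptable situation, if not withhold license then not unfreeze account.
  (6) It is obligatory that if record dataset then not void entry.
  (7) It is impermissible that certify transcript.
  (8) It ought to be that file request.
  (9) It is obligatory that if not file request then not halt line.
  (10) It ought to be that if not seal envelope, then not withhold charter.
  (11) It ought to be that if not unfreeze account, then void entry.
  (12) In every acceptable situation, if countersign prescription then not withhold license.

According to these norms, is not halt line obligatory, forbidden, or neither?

Neither

Premise 9 is O(¬file_request → ¬halt_line), but O(¬file_request) is not derivable from the premises, so it does not yield O(¬halt_line).
No premise or chain of K-axiom applications forces O(¬halt_line), and none forces O(halt_line). So ¬halt_line is neither obligatory nor forbidden under these norms.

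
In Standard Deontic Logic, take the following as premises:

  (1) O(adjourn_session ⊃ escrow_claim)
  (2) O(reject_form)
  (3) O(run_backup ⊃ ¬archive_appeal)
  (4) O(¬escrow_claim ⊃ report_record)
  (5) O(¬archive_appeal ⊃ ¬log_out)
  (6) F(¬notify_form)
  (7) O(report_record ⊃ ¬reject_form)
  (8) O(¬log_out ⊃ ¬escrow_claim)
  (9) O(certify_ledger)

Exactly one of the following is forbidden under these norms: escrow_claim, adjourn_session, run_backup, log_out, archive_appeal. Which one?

Premise 2 gives O(reject_form).
Premise 7 is O(report_record ⊃ ¬reject_form); contrapositively O(reject_form ⊃ ¬report_record). Since O(reject_form) holds, K gives O(¬report_record).
The contrapositive of premise 4 (O(¬escrow_claim ⊃ report_record)) is O(¬report_record ⊃ escrow_claim), and O(¬report_record) is already established, so O(escrow_claim).
The contrapositive of premise 8 (O(¬log_out ⊃ ¬escrow_claim)) is O(escrow_claim ⊃ log_out), and O(escrow_claim) is already established, so O(log_out).
The contrapositive of premise 5 (O(¬archive_appeal ⊃ ¬log_out)) is O(log_out ⊃ archive_appeal), and O(log_out) is already established, so O(archive_appeal).
Premise 3, O(run_backup ⊃ ¬archive_appeal), contraposes to O(archive_appeal ⊃ ¬run_backup); with O(archive_appeal) we get O(¬run_backup).
So O(¬run_backup) holds, i.e. run_backup is forbidden. None of the other listed options is forbidden under the premises.

run_backup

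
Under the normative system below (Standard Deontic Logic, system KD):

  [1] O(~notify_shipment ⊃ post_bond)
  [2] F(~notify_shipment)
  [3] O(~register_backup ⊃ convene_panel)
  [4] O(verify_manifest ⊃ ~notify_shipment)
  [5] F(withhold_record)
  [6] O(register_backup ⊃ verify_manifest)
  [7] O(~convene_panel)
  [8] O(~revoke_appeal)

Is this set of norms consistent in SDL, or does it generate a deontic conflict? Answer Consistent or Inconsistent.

F(~notify_shipment) at premise 2 means O(notify_shipment).
The contrapositive of premise 4 (O(verify_manifest ⊃ ~notify_shipment)) is O(notify_shipment ⊃ ~verify_manifest), and O(notify_shipment) is already established, so O(~verify_manifest).
Premise 6 is O(register_backup ⊃ verify_manifest); contrapositively O(~verify_manifest ⊃ ~register_backup). Since O(~verify_manifest) holds, K gives O(~register_backup).
From O(~register_backup) and premise 3, O(~register_backup ⊃ convene_panel), we obtain O(convene_panel).
However, premise 7 gives O(~convene_panel).
We now have both O(convene_panel) and O(~convene_panel) — convene_panel is simultaneously obligatory and forbidden, violating the D-axiom.

Inconsistent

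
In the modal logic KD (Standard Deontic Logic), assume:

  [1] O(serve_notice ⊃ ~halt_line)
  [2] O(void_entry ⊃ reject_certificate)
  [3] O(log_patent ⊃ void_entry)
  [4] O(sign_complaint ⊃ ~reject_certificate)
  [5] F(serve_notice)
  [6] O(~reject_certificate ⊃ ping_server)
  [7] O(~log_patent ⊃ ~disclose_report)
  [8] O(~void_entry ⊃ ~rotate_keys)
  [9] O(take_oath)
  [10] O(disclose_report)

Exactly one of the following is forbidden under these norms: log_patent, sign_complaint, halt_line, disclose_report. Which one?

sign_complaint

From premise 10 we have O(disclose_report).
Premise 7, O(~log_patent ⊃ ~disclose_report), contraposes to O(disclose_report ⊃ log_patent); with O(disclose_report) we get O(log_patent).
Applying K to premise 3 (O(log_patent ⊃ void_entry)) and O(log_patent) yields O(void_entry).
Premise 2 is O(void_entry ⊃ reject_certificate); since O(void_entry), deontic closure gives O(reject_certificate).
Premise 4, O(sign_complaint ⊃ ~reject_certificate), contraposes to O(reject_certificate ⊃ ~sign_complaint); with O(reject_certificate) we get O(~sign_complaint).
So O(~sign_complaint) holds, i.e. sign_complaint is forbidden. None of the other listed options is forbidden under the premises.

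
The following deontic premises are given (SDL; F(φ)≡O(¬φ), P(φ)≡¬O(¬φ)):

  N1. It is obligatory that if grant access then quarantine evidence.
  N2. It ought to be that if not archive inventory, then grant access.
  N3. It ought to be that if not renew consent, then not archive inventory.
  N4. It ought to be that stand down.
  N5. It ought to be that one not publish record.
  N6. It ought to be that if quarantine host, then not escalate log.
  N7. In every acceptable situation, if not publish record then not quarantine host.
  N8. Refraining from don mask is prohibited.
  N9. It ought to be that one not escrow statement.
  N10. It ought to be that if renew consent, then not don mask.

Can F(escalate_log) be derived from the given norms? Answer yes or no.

Premise 6 is O(quarantine_host → ¬escalate_log), but O(quarantine_host) is not derivable from the premises, so it does not yield O(¬escalate_log).
No other premise forces O(¬escalate_log). An ideal world satisfying every premise can still have escalate_log true, so F(escalate_log) is not derivable.

No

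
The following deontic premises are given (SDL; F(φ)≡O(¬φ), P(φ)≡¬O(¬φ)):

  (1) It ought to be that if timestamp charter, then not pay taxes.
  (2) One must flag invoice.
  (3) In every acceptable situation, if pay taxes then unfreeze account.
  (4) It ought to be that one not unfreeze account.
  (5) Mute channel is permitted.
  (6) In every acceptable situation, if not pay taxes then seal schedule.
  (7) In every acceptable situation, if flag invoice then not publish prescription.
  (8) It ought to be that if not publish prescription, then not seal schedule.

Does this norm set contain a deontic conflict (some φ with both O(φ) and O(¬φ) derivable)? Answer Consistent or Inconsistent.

Inconsistent

From premise 4 we have O(¬unfreeze_account).
Premise 3 is O(pay_taxes → unfreeze_account); contrapositively O(¬unfreeze_account → ¬pay_taxes). Since O(¬unfreeze_account) holds, K gives O(¬pay_taxes).
Applying K to premise 6 (O(¬pay_taxes → seal_schedule)) and O(¬pay_taxes) yields O(seal_schedule).
The contrapositive of premise 8 (O(¬publish_prescription → ¬seal_schedule)) is O(seal_schedule → publish_prescription), and O(seal_schedule) is already established, so O(publish_prescription).
Premise 7 is O(flag_invoice → ¬publish_prescription); contrapositively O(publish_prescription → ¬flag_invoice). Since O(publish_prescription) holds, K gives O(¬flag_invoice).
However, premise 2 gives O(flag_invoice).
We now have both O(¬flag_invoice) and O(flag_invoice) — flag_invoice is simultaneously obligatory and forbidden, violating the D-axiom.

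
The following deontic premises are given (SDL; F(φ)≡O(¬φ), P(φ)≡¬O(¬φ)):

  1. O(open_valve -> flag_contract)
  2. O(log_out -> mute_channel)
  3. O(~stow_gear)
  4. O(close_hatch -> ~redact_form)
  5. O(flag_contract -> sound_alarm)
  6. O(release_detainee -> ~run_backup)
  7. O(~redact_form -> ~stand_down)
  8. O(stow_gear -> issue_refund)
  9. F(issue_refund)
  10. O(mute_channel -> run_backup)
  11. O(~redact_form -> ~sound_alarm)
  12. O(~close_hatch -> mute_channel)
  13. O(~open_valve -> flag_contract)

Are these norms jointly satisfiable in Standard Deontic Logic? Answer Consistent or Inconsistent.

Premise 8 is O(stow_gear -> issue_refund), but O(stow_gear) is not derivable from the premises, so it does not yield O(issue_refund).
So O(issue_refund) is not derivable, and the apparent clash with O(~issue_refund) does not arise.
A world satisfying every obligation exists (e.g. close_hatch=false, flag_contract=true, issue_refund=false, log_out=false, mute_channel=true, open_valve=false, redact_form=true, release_detainee=false, run_backup=true, sound_alarm=true, stand_down=false, stow_gear=false); no atom is both obligatory and forbidden, so the set is consistent.

Consistent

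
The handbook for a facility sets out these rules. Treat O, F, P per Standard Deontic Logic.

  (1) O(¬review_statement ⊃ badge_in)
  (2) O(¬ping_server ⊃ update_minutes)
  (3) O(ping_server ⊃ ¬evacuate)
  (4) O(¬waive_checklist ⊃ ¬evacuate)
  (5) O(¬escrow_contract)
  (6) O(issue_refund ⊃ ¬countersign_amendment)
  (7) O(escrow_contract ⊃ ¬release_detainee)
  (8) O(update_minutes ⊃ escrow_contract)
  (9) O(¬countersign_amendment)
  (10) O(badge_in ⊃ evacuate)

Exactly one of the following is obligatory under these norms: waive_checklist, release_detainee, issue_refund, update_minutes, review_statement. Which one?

From premise 5 we have O(¬escrow_contract).
Premise 8 is O(update_minutes ⊃ escrow_contract); contrapositively O(¬escrow_contract ⊃ ¬update_minutes). Since O(¬escrow_contract) holds, K gives O(¬update_minutes).
Premise 2, O(¬ping_server ⊃ update_minutes), contraposes to O(¬update_minutes ⊃ ping_server); with O(¬update_minutes) we get O(ping_server).
Applying K to premise 3 (O(ping_server ⊃ ¬evacuate)) and O(ping_server) yields O(¬evacuate).
The contrapositive of premise 10 (O(badge_in ⊃ evacuate)) is O(¬evacuate ⊃ ¬badge_in), and O(¬evacuate) is already established, so O(¬badge_in).
Premise 1 is O(¬review_statement ⊃ badge_in); contrapositively O(¬badge_in ⊃ review_statement). Since O(¬badge_in) holds, K gives O(review_statement).
So O(review_statement) holds — review_statement is obligatory. None of the other listed options is made obligatory by any chain of premises.

review_statement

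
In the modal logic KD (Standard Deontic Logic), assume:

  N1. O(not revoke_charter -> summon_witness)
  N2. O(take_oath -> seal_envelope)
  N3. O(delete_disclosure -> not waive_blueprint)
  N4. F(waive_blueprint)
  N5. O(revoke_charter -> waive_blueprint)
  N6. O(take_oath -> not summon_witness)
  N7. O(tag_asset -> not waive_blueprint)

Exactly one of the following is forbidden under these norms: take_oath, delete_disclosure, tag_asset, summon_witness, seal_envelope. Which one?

Premise 4 is F(waive_blueprint), i.e. O(not waive_blueprint).
Premise 5, O(revoke_charter -> waive_blueprint), contraposes to O(not waive_blueprint -> not revoke_charter); with O(not waive_blueprint) we get O(not revoke_charter).
Applying K to premise 1 (O(not revoke_charter -> summon_witness)) and O(not revoke_charter) yields O(summon_witness).
Premise 6, O(take_oath -> not summon_witness), contraposes to O(summon_witness -> not take_oath); with O(summon_witness) we get O(not take_oath).
So O(not take_oath) holds, i.e. take_oath is forbidden. None of the other listed options is forbidden under the premises.

take_oath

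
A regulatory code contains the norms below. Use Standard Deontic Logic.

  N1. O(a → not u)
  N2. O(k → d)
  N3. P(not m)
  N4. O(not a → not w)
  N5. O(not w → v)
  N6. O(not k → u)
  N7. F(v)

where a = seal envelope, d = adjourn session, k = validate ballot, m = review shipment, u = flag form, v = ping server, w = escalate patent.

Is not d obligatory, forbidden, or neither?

Premise 7, F(v), is equivalent to O(not v).
Premise 5 is O(not w → v); contrapositively O(not v → w). Since O(not v) holds, K gives O(w).
The contrapositive of premise 4 (O(not a → not w)) is O(w → a), and O(w) is already established, so O(a).
With premise 1, O(a → not u), the K-axiom yields O(not u).
Premise 6 is O(not k → u); contrapositively O(not u → k). Since O(not u) holds, K gives O(k).
Premise 2 is O(k → d); since O(k), deontic closure gives O(d).
Premise 3 does not contribute to this derivation.
Thus O(d), which is F(not d): not d is forbidden.

Forbidden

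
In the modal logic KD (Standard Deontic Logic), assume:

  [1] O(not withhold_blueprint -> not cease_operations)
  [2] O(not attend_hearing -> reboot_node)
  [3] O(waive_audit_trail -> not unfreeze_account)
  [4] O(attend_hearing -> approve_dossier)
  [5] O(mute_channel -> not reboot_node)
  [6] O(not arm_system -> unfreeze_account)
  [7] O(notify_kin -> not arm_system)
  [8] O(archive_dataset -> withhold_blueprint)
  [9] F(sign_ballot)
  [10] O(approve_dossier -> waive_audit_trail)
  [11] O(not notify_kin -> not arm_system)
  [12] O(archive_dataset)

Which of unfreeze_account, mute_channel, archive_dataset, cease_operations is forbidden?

mute_channel

Premises 11 and 7 cover both cases: O(not notify_kin -> not arm_system) and O(notify_kin -> not arm_system). Since not notify_kin ∨ notify_kin is a tautology, O(not arm_system) follows.
With premise 6, O(not arm_system -> unfreeze_account), the K-axiom yields O(unfreeze_account).
Premise 3, O(waive_audit_trail -> not unfreeze_account), contraposes to O(unfreeze_account -> not waive_audit_trail); with O(unfreeze_account) we get O(not waive_audit_trail).
Premise 10 is O(approve_dossier -> waive_audit_trail); contrapositively O(not waive_audit_trail -> not approve_dossier). Since O(not waive_audit_trail) holds, K gives O(not approve_dossier).
The contrapositive of premise 4 (O(attend_hearing -> approve_dossier)) is O(not approve_dossier -> not attend_hearing), and O(not approve_dossier) is already established, so O(not attend_hearing).
With premise 2, O(not attend_hearing -> reboot_node), the K-axiom yields O(reboot_node).
Premise 5 is O(mute_channel -> not reboot_node); contrapositively O(reboot_node -> not mute_channel). Since O(reboot_node) holds, K gives O(not mute_channel).
So O(not mute_channel) holds, i.e. mute_channel is forbidden. None of the other listed options is forbidden under the premises.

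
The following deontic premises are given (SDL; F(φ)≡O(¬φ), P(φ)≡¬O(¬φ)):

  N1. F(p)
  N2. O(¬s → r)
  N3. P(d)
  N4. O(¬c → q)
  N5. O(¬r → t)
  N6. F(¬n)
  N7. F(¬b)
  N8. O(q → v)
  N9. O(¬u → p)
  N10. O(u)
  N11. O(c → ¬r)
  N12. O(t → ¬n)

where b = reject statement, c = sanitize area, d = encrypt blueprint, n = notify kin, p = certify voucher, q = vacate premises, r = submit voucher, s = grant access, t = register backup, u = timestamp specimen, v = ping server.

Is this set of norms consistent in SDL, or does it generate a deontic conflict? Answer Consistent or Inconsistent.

Consistent

Premise 9 is O(¬u → p), but O(¬u) is not derivable from the premises, so it does not yield O(p).
So O(p) is not derivable, and the apparent clash with O(¬p) does not arise.
A world satisfying every obligation exists (e.g. b=true, c=false, d=false, n=true, p=false, q=true, r=true, s=false, t=false, u=true, v=true); no atom is both obligatory and forbidden, so the set is consistent.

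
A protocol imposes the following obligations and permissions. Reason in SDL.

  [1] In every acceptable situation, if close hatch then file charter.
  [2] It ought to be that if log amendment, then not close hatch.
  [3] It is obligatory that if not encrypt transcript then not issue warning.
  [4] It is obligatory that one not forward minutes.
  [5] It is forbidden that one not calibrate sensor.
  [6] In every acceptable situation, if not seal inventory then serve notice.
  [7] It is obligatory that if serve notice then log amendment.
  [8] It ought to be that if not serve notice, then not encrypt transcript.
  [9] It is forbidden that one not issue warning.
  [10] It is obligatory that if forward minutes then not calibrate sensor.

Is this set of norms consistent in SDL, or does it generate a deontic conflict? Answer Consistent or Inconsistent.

Premise 10 is O(forward_minutes → ¬calibrate_sensor), but O(forward_minutes) is not derivable from the premises, so it does not yield O(¬calibrate_sensor).
So O(¬calibrate_sensor) is not derivable, and the apparent clash with O(calibrate_sensor) does not arise.
A world satisfying every obligation exists (e.g. calibrate_sensor=true, close_hatch=false, encrypt_transcript=true, file_charter=false, forward_minutes=false, issue_warning=true, log_amendment=true, seal_inventory=false, serve_notice=true); no atom is both obligatory and forbidden, so the set is consistent.

Consistent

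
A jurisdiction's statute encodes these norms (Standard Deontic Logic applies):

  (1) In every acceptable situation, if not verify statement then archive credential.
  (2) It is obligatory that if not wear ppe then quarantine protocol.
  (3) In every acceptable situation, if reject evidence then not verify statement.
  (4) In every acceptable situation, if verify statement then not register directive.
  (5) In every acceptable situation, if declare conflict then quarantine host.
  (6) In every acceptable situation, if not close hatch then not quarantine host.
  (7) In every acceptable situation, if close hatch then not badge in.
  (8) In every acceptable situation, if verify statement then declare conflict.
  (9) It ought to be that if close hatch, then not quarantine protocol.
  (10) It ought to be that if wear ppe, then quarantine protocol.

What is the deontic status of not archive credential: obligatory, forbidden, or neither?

Forbidden

Premises 2 and 10 are O(¬wear_ppe → quarantine_protocol) and O(wear_ppe → quarantine_protocol); every ideal world satisfies ¬wear_ppe or wear_ppe, so in either case quarantine_protocol holds — hence O(quarantine_protocol).
The contrapositive of premise 9 (O(close_hatch → ¬quarantine_protocol)) is O(quarantine_protocol → ¬close_hatch), and O(quarantine_protocol) is already established, so O(¬close_hatch).
With premise 6, O(¬close_hatch → ¬quarantine_host), the K-axiom yields O(¬quarantine_host).
Premise 5 is O(declare_conflict → quarantine_host); contrapositively O(¬quarantine_host → ¬declare_conflict). Since O(¬quarantine_host) holds, K gives O(¬declare_conflict).
Premise 8, O(verify_statement → declare_conflict), contraposes to O(¬declare_conflict → ¬verify_statement); with O(¬declare_conflict) we get O(¬verify_statement).
Applying K to premise 1 (O(¬verify_statement → archive_credential)) and O(¬verify_statement) yields O(archive_credential).
Premises 3, 4, 7 do not contribute to this derivation.
Thus O(archive_credential), which is F(¬archive_credential): ¬archive_credential is forbidden.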